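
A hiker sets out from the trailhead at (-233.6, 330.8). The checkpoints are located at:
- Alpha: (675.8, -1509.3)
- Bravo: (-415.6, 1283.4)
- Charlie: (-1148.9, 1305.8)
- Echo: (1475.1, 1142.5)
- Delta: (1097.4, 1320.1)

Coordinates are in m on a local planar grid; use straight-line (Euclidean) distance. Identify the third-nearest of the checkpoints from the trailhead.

Delta

Distance to each, sorted:
Bravo: 969.8 m
Charlie: 1337.3 m
Delta: 1658.4 m
Echo: 1891.7 m
Alpha: 2052.6 m
The third-nearest is Delta at 1658.4 m.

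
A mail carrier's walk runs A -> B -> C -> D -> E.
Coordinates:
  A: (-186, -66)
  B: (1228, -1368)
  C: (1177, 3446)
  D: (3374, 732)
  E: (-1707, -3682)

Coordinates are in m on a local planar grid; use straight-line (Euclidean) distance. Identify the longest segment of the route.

D–E

Leg distances:
A→B: 1922.1 m
B→C: 4814.3 m
C→D: 3491.8 m
D→E: 6730.5 m
The longest leg is D–E at 6730.5 m.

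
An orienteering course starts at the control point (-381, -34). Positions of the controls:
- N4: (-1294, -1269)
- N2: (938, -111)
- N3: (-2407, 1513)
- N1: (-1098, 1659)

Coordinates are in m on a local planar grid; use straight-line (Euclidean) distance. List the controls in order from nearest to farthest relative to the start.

N2, N4, N1, N3

Distances from the start:
N2 (938, -111): 1321.2 m
N4 (-1294, -1269): 1535.8 m
N1 (-1098, 1659): 1838.6 m
N3 (-2407, 1513): 2549.1 m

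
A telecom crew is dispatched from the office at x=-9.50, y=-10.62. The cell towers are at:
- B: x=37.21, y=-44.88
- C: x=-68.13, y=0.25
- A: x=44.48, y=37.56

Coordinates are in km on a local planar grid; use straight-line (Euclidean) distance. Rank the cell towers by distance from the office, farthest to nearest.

Distance from the office at x=-9.50, y=-10.62 to each:
A x=44.48, y=37.56: 72.4 km
C x=-68.13, y=0.25: 59.6 km
B x=37.21, y=-44.88: 57.9 km

A, C, B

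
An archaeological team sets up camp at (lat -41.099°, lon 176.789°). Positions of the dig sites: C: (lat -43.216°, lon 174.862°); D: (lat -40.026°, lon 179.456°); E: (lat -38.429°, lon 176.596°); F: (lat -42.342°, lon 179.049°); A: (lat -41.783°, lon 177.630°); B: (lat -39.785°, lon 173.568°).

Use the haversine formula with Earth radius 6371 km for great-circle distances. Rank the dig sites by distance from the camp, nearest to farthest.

A, F, D, C, E, B

Distances from the camp:
A (lat -41.783°, lon 177.630°): 103.4 km
F (lat -42.342°, lon 179.049°): 233.0 km
D (lat -40.026°, lon 179.456°): 254.9 km
C (lat -43.216°, lon 174.862°): 284.0 km
E (lat -38.429°, lon 176.596°): 297.3 km
B (lat -39.785°, lon 173.568°): 309.2 km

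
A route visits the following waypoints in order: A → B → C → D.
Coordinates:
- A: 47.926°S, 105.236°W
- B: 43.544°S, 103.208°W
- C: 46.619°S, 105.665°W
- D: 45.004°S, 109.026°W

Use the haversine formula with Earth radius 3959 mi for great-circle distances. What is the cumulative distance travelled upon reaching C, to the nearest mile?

562 mi

Leg distances:
A→B: 318.2 mi  (cumulative 318.2 mi)
B→C: 243.9 mi  (cumulative 562.1 mi)
Cumulative distance at C ≈ 562 mi.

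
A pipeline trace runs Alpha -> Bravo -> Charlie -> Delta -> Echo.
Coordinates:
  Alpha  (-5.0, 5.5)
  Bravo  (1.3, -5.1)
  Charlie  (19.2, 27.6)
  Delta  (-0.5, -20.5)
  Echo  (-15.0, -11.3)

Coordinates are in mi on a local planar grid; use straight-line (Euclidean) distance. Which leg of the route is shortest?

Leg distances:
Alpha→Bravo: 12.3 mi
Bravo→Charlie: 37.3 mi
Charlie→Delta: 52.0 mi
Delta→Echo: 17.2 mi
The shortest leg is Alpha–Bravo at 12.3 mi.

Alpha–Bravo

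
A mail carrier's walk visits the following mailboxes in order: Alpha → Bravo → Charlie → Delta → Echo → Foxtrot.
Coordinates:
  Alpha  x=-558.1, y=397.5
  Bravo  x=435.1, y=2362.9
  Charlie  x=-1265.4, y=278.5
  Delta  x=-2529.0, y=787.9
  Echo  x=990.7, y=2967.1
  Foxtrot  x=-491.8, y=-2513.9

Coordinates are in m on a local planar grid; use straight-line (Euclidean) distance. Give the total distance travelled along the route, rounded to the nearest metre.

Leg distances:
Alpha→Bravo: 2202.1 m  (cumulative 2202.1 m)
Bravo→Charlie: 2690.1 m  (cumulative 4892.2 m)
Charlie→Delta: 1362.4 m  (cumulative 6254.6 m)
Delta→Echo: 4139.7 m  (cumulative 10394.3 m)
Echo→Foxtrot: 5678.0 m  (cumulative 16072.2 m)
Total route length ≈ 16072 m.

16072 m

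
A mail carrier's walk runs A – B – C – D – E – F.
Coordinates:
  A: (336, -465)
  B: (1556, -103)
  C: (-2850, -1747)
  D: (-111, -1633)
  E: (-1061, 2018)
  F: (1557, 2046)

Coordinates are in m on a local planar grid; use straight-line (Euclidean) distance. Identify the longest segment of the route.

B–C

Leg distances:
A→B: 1272.6 m
B→C: 4702.7 m
C→D: 2741.4 m
D→E: 3772.6 m
E→F: 2618.1 m
The longest leg is B–C at 4702.7 m.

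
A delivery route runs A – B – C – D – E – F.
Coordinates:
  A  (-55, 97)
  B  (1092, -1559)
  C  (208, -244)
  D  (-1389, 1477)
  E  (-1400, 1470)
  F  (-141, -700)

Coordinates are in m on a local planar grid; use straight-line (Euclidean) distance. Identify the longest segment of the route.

E–F

Leg distances:
A→B: 2014.4 m
B→C: 1584.5 m
C→D: 2347.8 m
D→E: 13.0 m
E→F: 2508.8 m
The longest leg is E–F at 2508.8 m.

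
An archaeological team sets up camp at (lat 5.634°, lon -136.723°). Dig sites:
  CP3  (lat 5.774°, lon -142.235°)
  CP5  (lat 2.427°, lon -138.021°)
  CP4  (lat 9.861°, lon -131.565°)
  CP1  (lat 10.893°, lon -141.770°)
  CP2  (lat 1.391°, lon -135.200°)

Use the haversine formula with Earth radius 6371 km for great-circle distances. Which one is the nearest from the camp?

CP5

Distances from the camp ((lat 5.634°, lon -136.723°)):
CP5: 384.6 km
CP2: 501.2 km
CP3: 610.1 km
CP4: 737.4 km
CP1: 806.3 km
The nearest is CP5 at 384.6 km.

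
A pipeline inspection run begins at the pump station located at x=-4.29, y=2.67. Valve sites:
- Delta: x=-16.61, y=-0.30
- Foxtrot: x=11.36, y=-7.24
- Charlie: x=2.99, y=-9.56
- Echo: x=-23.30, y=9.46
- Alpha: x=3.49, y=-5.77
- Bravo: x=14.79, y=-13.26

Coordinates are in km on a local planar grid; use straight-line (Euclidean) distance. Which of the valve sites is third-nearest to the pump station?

Distances from the pump station (x=-4.29, y=2.67):
Alpha: 11.5 km
Delta: 12.7 km
Charlie: 14.2 km
Foxtrot: 18.5 km
Echo: 20.2 km
Bravo: 24.9 km
The third-nearest is Charlie at 14.2 km.

Charlie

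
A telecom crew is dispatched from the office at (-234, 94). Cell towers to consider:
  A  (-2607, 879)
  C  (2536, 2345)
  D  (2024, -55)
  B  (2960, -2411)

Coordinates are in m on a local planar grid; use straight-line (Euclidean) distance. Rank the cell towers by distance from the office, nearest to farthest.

D, A, C, B

Computing each straight-line distance from (-234, 94):
D (2024, -55): 2262.9 m
A (-2607, 879): 2499.5 m
C (2536, 2345): 3569.3 m
B (2960, -2411): 4059.1 m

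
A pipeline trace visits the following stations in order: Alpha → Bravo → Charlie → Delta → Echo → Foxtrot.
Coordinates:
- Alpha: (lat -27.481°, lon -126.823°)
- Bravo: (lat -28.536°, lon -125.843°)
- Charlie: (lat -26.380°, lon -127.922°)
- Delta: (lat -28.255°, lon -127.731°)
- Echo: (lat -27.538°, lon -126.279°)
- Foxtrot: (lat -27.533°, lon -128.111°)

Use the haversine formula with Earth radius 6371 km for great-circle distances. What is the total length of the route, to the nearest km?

1021 km

Leg distances:
Alpha→Bravo: 151.7 km  (cumulative 151.7 km)
Bravo→Charlie: 315.5 km  (cumulative 467.2 km)
Charlie→Delta: 209.3 km  (cumulative 676.6 km)
Delta→Echo: 163.5 km  (cumulative 840.0 km)
Echo→Foxtrot: 180.6 km  (cumulative 1020.6 km)
Total route length ≈ 1021 km.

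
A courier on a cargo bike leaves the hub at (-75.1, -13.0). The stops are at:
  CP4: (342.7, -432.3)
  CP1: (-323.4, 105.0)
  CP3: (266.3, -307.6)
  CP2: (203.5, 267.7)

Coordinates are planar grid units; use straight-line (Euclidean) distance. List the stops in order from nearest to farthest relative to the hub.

CP1, CP2, CP3, CP4

Computing each straight-line distance from (-75.1, -13.0):
CP1 (-323.4, 105.0): 274.9
CP2 (203.5, 267.7): 395.5
CP3 (266.3, -307.6): 450.9
CP4 (342.7, -432.3): 591.9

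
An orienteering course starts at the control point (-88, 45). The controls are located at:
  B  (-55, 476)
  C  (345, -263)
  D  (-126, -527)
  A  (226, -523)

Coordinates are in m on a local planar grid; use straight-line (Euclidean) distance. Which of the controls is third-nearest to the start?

D

Distances from the start ((-88, 45)):
B: 432.3 m
C: 531.4 m
D: 573.3 m
A: 649.0 m
The third-nearest is D at 573.3 m.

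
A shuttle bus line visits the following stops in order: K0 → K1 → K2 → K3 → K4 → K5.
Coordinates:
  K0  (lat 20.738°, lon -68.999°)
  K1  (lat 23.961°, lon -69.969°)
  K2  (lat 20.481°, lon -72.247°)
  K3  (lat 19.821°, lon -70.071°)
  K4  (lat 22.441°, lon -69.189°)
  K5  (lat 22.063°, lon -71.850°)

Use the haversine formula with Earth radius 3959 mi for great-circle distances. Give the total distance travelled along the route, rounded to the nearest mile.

1023 mi

Leg distances:
K0→K1: 231.2 mi  (cumulative 231.2 mi)
K1→K2: 281.1 mi  (cumulative 512.3 mi)
K2→K3: 148.3 mi  (cumulative 660.6 mi)
K3→K4: 189.7 mi  (cumulative 850.4 mi)
K4→K5: 172.2 mi  (cumulative 1022.6 mi)
Total route length ≈ 1023 mi.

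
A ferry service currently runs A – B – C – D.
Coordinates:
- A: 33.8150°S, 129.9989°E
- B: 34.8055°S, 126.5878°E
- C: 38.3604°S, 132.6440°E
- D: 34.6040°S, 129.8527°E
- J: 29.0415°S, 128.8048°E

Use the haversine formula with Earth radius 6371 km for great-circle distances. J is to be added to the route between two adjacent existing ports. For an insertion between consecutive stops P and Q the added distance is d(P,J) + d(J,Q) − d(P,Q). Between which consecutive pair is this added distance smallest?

Added distance for inserting J between each consecutive pair:
A–B: 884.8 km
B–C: 1099.7 km
C–D: 1235.0 km
Smallest added distance is 884.8 km, inserting between A and B.

between A and B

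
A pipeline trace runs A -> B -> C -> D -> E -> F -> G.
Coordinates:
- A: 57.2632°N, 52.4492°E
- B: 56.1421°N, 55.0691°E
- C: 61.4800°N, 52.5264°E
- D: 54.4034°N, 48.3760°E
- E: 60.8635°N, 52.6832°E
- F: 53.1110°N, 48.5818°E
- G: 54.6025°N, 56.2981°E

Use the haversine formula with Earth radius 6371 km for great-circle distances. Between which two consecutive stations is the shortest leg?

Leg distances:
A→B: 202.8 km
B→C: 611.2 km
C→D: 823.7 km
D→E: 762.3 km
E→F: 896.7 km
F→G: 532.2 km
The shortest leg is A–B at 202.8 km.

A–B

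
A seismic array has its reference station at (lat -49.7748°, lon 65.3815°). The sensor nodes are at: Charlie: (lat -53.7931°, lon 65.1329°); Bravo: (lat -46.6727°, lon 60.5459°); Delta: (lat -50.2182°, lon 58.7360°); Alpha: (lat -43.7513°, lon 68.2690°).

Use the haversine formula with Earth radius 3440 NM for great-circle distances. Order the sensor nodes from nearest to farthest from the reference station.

Computing each great-circle distance from (lat -49.7748°, lon 65.3815°):
Charlie (lat -53.7931°, lon 65.1329°): 241.4 NM
Delta (lat -50.2182°, lon 58.7360°): 257.8 NM
Bravo (lat -46.6727°, lon 60.5459°): 268.4 NM
Alpha (lat -43.7513°, lon 68.2690°): 380.6 NM

Charlie, Delta, Bravo, Alpha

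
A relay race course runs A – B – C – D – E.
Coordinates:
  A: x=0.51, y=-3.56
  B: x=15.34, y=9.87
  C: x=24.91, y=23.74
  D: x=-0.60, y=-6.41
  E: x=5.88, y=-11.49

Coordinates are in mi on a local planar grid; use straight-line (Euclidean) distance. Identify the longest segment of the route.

C–D

Leg distances:
A→B: 20.0 mi
B→C: 16.9 mi
C→D: 39.5 mi
D→E: 8.2 mi
The longest leg is C–D at 39.5 mi.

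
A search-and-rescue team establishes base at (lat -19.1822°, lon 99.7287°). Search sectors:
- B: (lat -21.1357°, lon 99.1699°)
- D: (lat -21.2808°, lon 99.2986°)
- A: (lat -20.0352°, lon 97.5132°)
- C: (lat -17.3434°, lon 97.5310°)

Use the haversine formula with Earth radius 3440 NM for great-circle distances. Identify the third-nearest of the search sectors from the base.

Distances from the base ((lat -19.1822°, lon 99.7287°)):
B: 121.4 NM
D: 128.3 NM
A: 135.4 NM
C: 167.0 NM
The third-nearest is A at 135.4 NM.

A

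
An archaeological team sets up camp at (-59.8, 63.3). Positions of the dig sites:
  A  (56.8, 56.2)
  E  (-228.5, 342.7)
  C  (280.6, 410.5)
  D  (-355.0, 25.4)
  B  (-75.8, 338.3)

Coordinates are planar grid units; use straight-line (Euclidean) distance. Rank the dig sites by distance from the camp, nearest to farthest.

Distance from the camp at (-59.8, 63.3) to each:
A (56.8, 56.2): 116.8
B (-75.8, 338.3): 275.5
D (-355.0, 25.4): 297.6
E (-228.5, 342.7): 326.4
C (280.6, 410.5): 486.2

A, B, D, E, C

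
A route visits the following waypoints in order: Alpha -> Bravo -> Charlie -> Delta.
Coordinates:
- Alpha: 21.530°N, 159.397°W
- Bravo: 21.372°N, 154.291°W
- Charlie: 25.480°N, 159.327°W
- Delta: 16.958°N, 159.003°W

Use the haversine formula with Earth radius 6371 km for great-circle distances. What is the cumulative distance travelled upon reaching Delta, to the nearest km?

Leg distances:
Alpha→Bravo: 528.7 km  (cumulative 528.7 km)
Bravo→Charlie: 687.4 km  (cumulative 1216.1 km)
Charlie→Delta: 948.2 km  (cumulative 2164.3 km)
Cumulative distance at Delta ≈ 2164 km.

2164 km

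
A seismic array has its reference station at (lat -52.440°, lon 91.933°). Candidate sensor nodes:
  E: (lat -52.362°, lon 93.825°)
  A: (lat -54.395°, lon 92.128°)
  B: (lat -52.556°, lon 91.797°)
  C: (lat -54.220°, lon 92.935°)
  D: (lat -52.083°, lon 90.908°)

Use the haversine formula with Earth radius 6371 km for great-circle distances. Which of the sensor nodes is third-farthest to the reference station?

Distances from the reference station ((lat -52.440°, lon 91.933°)):
A: 217.8 km
C: 208.8 km
E: 128.6 km
D: 80.3 km
B: 15.8 km
The third-farthest is E at 128.6 km.

E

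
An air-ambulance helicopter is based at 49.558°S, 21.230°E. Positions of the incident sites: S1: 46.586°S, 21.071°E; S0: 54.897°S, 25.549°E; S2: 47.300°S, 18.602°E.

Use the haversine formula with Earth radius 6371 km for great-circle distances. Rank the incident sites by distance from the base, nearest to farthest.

Computing each great-circle distance from 49.558°S, 21.230°E:
S2 47.300°S, 18.602°E: 317.2 km
S1 46.586°S, 21.071°E: 330.7 km
S0 54.897°S, 25.549°E: 662.3 km

S2, S1, S0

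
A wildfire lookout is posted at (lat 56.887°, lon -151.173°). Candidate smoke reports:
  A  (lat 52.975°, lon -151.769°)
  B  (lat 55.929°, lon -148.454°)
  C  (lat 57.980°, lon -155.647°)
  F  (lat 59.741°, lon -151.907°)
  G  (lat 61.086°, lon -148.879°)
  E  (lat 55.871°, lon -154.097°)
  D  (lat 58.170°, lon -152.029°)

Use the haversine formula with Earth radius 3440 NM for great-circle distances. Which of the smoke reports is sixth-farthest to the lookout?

Distances from the lookout ((lat 56.887°, lon -151.173°)):
G: 261.9 NM
A: 235.8 NM
F: 172.9 NM
C: 158.7 NM
E: 114.7 NM
B: 107.1 NM
D: 81.8 NM
The sixth-farthest is B at 107.1 NM.

B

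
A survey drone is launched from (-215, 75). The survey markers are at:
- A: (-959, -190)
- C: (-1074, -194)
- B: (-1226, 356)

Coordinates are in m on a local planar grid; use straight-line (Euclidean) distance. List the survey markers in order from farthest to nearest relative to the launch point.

Distances from the launch point:
B (-1226, 356): 1049.3 m
C (-1074, -194): 900.1 m
A (-959, -190): 789.8 m

B, C, A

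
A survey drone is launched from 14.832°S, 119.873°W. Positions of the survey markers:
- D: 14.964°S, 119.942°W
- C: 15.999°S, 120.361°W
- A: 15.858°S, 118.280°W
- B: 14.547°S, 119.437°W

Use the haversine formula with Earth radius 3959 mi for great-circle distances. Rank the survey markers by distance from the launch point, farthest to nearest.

Computing each great-circle distance from 14.832°S, 119.873°W:
A 15.858°S, 118.280°W: 127.6 mi
C 15.999°S, 120.361°W: 86.9 mi
B 14.547°S, 119.437°W: 35.2 mi
D 14.964°S, 119.942°W: 10.2 mi

A, C, B, D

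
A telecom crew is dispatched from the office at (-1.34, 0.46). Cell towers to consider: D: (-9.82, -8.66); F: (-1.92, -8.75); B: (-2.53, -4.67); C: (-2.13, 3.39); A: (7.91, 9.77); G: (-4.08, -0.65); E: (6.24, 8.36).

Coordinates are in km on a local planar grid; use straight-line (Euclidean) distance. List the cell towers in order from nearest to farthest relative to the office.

Distance from the office at (-1.34, 0.46) to each:
G (-4.08, -0.65): 3.0 km
C (-2.13, 3.39): 3.0 km
B (-2.53, -4.67): 5.3 km
F (-1.92, -8.75): 9.2 km
E (6.24, 8.36): 10.9 km
D (-9.82, -8.66): 12.5 km
A (7.91, 9.77): 13.1 km

G, C, B, F, E, D, A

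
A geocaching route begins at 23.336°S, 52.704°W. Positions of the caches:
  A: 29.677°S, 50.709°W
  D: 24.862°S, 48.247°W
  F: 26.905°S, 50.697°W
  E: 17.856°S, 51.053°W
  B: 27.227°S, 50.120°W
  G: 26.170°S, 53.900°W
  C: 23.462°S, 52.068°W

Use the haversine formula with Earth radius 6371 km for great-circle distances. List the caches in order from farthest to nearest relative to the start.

Distance from the start at 23.336°S, 52.704°W to each:
A 29.677°S, 50.709°W: 732.5 km
E 17.856°S, 51.053°W: 633.1 km
B 27.227°S, 50.120°W: 504.6 km
D 24.862°S, 48.247°W: 483.1 km
F 26.905°S, 50.697°W: 445.3 km
G 26.170°S, 53.900°W: 337.5 km
C 23.462°S, 52.068°W: 66.4 km

A, E, B, D, F, G, C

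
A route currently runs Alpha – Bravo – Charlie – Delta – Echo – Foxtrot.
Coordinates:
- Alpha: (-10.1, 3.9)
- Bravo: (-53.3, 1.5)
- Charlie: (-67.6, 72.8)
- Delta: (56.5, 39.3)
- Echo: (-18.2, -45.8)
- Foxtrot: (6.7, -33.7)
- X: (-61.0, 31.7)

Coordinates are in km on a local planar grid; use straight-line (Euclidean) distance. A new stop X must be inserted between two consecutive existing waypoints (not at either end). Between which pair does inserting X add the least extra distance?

Added distance for inserting X between each consecutive pair:
Alpha–Bravo: 45.9 km
Bravo–Charlie: 0.1 km
Charlie–Delta: 30.8 km
Delta–Echo: 93.0 km
Echo–Foxtrot: 155.0 km
Smallest added distance is 0.1 km, inserting between Bravo and Charlie.

between Bravo and Charlie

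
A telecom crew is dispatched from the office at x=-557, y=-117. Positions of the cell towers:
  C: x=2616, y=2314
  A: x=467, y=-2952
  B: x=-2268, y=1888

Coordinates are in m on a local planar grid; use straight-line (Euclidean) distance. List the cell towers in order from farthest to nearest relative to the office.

Distance from the office at x=-557, y=-117 to each:
C x=2616, y=2314: 3997.2 m
A x=467, y=-2952: 3014.3 m
B x=-2268, y=1888: 2635.8 m

C, A, B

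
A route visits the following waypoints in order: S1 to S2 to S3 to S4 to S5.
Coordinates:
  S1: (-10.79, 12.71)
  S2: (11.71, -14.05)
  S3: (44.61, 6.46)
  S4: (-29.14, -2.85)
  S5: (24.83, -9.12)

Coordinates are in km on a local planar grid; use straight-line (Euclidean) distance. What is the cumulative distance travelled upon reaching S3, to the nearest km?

74 km

Leg distances:
S1→S2: 35.0 km  (cumulative 35.0 km)
S2→S3: 38.8 km  (cumulative 73.7 km)
Cumulative distance at S3 ≈ 74 km.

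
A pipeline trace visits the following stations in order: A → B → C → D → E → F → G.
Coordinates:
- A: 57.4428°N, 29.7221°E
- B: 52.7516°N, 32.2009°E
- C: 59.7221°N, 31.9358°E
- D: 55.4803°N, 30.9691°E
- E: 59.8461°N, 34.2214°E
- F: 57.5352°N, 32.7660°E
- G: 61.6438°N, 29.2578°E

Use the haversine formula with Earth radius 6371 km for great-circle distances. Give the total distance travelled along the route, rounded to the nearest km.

3086 km

Leg distances:
A→B: 544.9 km  (cumulative 544.9 km)
B→C: 775.3 km  (cumulative 1320.1 km)
C→D: 475.2 km  (cumulative 1795.3 km)
D→E: 522.4 km  (cumulative 2317.7 km)
E→F: 270.4 km  (cumulative 2588.1 km)
F→G: 497.5 km  (cumulative 3085.6 km)
Total route length ≈ 3086 km.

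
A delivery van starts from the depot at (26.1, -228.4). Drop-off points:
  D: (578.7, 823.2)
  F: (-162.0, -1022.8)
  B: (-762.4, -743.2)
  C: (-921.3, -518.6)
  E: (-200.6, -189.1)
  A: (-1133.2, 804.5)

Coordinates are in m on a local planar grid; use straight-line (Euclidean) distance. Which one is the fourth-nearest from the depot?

C

Distance to each, sorted:
E: 230.1 m
F: 816.4 m
B: 941.7 m
C: 990.8 m
D: 1188.0 m
A: 1552.7 m
The fourth-nearest is C at 990.8 m.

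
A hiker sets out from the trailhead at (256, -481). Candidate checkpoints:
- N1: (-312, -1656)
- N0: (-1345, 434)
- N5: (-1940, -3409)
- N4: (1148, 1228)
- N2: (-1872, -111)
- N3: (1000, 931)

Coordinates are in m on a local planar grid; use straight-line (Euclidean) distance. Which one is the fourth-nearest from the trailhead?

N4

Distance to each, sorted:
N1: 1305.1 m
N3: 1596.0 m
N0: 1844.0 m
N4: 1927.8 m
N2: 2159.9 m
N5: 3660.0 m
The fourth-nearest is N4 at 1927.8 m.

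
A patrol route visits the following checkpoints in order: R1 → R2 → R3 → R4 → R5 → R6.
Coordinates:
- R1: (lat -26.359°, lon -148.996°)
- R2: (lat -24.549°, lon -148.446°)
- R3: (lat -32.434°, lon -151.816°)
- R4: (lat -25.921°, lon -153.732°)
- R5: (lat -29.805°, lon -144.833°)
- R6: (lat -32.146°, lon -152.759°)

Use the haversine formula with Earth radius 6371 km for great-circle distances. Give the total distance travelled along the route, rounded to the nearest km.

Leg distances:
R1→R2: 208.7 km  (cumulative 208.7 km)
R2→R3: 936.4 km  (cumulative 1145.1 km)
R3→R4: 747.7 km  (cumulative 1892.8 km)
R4→R5: 975.2 km  (cumulative 2867.9 km)
R5→R6: 799.0 km  (cumulative 3666.9 km)
Total route length ≈ 3667 km.

3667 km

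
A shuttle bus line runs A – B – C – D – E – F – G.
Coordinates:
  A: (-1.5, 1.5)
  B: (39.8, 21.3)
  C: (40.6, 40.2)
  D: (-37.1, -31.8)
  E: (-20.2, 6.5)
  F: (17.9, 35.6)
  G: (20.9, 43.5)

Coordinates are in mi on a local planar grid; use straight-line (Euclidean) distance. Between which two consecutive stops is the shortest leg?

Leg distances:
A→B: 45.8 mi
B→C: 18.9 mi
C→D: 105.9 mi
D→E: 41.9 mi
E→F: 47.9 mi
F→G: 8.5 mi
The shortest leg is F–G at 8.5 mi.

F–G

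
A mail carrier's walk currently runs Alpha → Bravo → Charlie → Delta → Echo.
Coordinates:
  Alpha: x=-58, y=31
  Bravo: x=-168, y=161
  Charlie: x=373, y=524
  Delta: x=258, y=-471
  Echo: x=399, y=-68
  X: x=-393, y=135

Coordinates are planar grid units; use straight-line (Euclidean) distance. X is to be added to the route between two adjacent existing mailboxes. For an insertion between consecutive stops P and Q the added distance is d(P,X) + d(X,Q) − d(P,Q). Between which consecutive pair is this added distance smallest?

between Alpha and Bravo

Added distance for inserting X between each consecutive pair:
Alpha–Bravo: 407.0
Bravo–Charlie: 434.1
Charlie–Delta: 746.9
Delta–Echo: 1280.1
Smallest added distance is 407.0, inserting between Alpha and Bravo.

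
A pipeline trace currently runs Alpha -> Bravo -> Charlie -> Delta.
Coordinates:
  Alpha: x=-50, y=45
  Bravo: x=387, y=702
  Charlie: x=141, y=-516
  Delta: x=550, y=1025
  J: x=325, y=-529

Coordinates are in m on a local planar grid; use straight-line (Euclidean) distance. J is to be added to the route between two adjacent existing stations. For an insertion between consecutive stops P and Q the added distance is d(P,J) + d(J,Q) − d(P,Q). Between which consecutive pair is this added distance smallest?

between Charlie and Delta

Added distance for inserting J between each consecutive pair:
Alpha–Bravo: 1129.1 m
Bravo–Charlie: 174.4 m
Charlie–Delta: 160.3 m
Smallest added distance is 160.3 m, inserting between Charlie and Delta.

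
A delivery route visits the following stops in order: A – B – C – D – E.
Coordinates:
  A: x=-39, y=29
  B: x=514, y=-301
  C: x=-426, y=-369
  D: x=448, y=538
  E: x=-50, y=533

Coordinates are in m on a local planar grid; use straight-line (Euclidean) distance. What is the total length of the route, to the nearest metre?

Leg distances:
A→B: 644.0 m  (cumulative 644.0 m)
B→C: 942.5 m  (cumulative 1586.4 m)
C→D: 1259.6 m  (cumulative 2846.0 m)
D→E: 498.0 m  (cumulative 3344.0 m)
Total route length ≈ 3344 m.

3344 m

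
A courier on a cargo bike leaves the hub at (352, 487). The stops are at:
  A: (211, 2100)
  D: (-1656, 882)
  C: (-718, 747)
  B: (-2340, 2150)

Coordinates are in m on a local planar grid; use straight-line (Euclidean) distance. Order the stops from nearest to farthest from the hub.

Computing each straight-line distance from (352, 487):
C (-718, 747): 1101.1 m
A (211, 2100): 1619.2 m
D (-1656, 882): 2046.5 m
B (-2340, 2150): 3164.2 m

C, A, D, B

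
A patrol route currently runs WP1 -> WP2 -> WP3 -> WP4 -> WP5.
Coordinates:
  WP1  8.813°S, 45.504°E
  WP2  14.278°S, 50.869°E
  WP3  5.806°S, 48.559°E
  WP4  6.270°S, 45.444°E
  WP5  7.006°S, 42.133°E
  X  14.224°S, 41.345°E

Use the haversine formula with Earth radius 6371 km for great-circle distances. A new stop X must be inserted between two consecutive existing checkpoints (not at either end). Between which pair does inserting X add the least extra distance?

between WP1 and WP2

Added distance for inserting X between each consecutive pair:
WP1–WP2: 936.5 km
WP2–WP3: 1275.3 km
WP3–WP4: 1867.5 km
WP4–WP5: 1424.0 km
Smallest added distance is 936.5 km, inserting between WP1 and WP2.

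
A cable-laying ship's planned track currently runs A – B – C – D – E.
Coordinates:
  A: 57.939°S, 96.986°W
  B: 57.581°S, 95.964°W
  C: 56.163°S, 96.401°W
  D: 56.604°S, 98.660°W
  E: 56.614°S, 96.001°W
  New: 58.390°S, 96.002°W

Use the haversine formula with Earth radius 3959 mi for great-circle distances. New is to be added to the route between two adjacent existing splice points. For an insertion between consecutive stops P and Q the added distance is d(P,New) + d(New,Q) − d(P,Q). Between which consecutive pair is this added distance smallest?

Added distance for inserting New between each consecutive pair:
A–B: 58.4 mi
B–C: 111.2 mi
C–D: 221.0 mi
D–E: 179.6 mi
Smallest added distance is 58.4 mi, inserting between A and B.

between A and B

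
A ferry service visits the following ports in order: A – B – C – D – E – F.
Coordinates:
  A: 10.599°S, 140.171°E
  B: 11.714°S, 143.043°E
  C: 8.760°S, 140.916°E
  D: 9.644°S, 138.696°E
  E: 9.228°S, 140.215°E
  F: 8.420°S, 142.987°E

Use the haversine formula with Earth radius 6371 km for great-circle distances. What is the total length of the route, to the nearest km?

1493 km

Leg distances:
A→B: 336.9 km  (cumulative 336.9 km)
B→C: 402.6 km  (cumulative 739.5 km)
C→D: 262.8 km  (cumulative 1002.3 km)
D→E: 172.9 km  (cumulative 1175.2 km)
E→F: 317.6 km  (cumulative 1492.7 km)
Total route length ≈ 1493 km.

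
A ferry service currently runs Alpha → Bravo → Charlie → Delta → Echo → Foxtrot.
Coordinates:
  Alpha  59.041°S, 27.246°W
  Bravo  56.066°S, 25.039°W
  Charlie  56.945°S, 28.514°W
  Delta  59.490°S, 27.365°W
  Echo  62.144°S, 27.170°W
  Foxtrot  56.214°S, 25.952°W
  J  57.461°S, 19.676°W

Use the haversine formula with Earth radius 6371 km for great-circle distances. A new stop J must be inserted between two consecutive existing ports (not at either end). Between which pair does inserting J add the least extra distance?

between Echo and Foxtrot

Added distance for inserting J between each consecutive pair:
Alpha–Bravo: 481.8 km
Bravo–Charlie: 662.1 km
Charlie–Delta: 744.5 km
Delta–Echo: 872.6 km
Echo–Foxtrot: 410.6 km
Smallest added distance is 410.6 km, inserting between Echo and Foxtrot.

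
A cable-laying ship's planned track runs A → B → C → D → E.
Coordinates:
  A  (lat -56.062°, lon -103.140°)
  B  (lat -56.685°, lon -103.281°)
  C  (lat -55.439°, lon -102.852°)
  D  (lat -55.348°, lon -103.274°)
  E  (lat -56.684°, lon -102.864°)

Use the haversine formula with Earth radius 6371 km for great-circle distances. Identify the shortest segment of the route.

C–D

Leg distances:
A→B: 69.8 km
B→C: 141.1 km
C→D: 28.5 km
D→E: 150.7 km
The shortest leg is C–D at 28.5 km.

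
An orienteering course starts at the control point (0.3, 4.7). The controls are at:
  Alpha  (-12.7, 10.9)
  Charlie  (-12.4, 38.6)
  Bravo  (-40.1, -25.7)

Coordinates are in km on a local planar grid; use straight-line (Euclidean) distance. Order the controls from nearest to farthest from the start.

Alpha, Charlie, Bravo

Distance from the start at (0.3, 4.7) to each:
Alpha (-12.7, 10.9): 14.4 km
Charlie (-12.4, 38.6): 36.2 km
Bravo (-40.1, -25.7): 50.6 km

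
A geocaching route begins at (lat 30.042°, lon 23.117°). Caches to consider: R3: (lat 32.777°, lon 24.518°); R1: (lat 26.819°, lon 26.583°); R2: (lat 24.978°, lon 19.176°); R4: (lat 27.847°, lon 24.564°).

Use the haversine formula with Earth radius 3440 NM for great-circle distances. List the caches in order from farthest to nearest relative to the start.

R2, R1, R3, R4

Distance from the start at (lat 30.042°, lon 23.117°) to each:
R2 (lat 24.978°, lon 19.176°): 369.4 NM
R1 (lat 26.819°, lon 26.583°): 266.3 NM
R3 (lat 32.777°, lon 24.518°): 179.2 NM
R4 (lat 27.847°, lon 24.564°): 152.1 NM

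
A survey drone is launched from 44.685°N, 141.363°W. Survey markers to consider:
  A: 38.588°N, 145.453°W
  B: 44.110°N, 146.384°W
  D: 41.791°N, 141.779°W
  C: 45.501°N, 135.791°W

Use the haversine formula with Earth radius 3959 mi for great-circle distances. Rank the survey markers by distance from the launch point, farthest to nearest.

Distances from the launch point:
A 38.588°N, 145.453°W: 471.1 mi
C 45.501°N, 135.791°W: 277.5 mi
B 44.110°N, 146.384°W: 251.0 mi
D 41.791°N, 141.779°W: 201.1 mi

A, C, B, D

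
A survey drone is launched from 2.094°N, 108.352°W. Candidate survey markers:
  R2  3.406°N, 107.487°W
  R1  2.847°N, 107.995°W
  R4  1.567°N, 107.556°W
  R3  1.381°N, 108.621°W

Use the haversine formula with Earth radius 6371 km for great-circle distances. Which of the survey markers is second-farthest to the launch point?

R4

Distance to each, sorted:
R2: 174.7 km
R4: 106.1 km
R1: 92.6 km
R3: 84.7 km
The second-farthest is R4 at 106.1 km.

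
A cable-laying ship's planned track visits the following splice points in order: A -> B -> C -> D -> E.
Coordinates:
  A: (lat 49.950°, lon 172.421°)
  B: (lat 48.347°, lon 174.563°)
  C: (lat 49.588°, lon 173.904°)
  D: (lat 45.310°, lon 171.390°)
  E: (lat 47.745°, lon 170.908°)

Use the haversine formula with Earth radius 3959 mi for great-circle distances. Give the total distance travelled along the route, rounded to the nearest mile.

726 mi

Leg distances:
A→B: 147.1 mi  (cumulative 147.1 mi)
B→C: 90.8 mi  (cumulative 237.9 mi)
C→D: 318.0 mi  (cumulative 555.9 mi)
D→E: 169.8 mi  (cumulative 725.7 mi)
Total route length ≈ 726 mi.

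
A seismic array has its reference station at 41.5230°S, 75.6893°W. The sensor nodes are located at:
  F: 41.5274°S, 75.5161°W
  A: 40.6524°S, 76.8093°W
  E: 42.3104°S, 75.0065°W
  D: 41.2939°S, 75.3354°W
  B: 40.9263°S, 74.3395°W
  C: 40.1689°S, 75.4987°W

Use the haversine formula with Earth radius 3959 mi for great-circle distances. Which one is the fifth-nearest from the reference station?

Distances from the reference station (41.5230°S, 75.6893°W):
F: 9.0 mi
D: 24.2 mi
E: 64.8 mi
B: 81.4 mi
A: 83.8 mi
C: 94.1 mi
The fifth-nearest is A at 83.8 mi.

A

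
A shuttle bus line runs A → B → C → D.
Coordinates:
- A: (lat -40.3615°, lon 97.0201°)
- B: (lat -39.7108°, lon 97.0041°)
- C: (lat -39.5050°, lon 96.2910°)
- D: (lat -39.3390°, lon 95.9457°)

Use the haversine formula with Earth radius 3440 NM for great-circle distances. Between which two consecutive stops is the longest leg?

A–B

Leg distances:
A→B: 39.1 NM
B→C: 35.2 NM
C→D: 18.9 NM
The longest leg is A–B at 39.1 NM.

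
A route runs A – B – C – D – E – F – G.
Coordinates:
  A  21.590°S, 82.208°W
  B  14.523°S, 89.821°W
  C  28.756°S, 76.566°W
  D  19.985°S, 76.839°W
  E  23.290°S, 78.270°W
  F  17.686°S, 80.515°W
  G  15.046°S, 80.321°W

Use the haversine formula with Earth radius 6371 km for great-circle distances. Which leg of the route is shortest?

F–G

Leg distances:
A→B: 1124.3 km
B→C: 2089.6 km
C→D: 975.7 km
D→E: 396.1 km
E→F: 665.5 km
F→G: 294.3 km
The shortest leg is F–G at 294.3 km.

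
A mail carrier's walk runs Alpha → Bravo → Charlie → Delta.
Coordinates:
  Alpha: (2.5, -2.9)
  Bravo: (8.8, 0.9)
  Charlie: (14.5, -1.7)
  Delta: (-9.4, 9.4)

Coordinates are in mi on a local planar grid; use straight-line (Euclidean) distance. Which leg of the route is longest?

Leg distances:
Alpha→Bravo: 7.4 mi
Bravo→Charlie: 6.3 mi
Charlie→Delta: 26.4 mi
The longest leg is Charlie–Delta at 26.4 mi.

Charlie–Delta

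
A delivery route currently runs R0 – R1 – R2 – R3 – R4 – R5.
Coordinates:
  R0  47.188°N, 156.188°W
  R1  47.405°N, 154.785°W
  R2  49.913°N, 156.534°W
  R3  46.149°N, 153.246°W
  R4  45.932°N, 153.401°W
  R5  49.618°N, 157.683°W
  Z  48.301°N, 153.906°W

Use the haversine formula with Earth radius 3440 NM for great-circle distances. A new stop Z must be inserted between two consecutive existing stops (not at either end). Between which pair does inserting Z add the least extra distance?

Added distance for inserting Z between each consecutive pair:
R0–R1: 119.6 NM
R1–R2: 40.2 NM
R2–R3: 11.8 NM
R3–R4: 261.2 NM
R4–R5: 31.6 NM
Smallest added distance is 11.8 NM, inserting between R2 and R3.

between R2 and R3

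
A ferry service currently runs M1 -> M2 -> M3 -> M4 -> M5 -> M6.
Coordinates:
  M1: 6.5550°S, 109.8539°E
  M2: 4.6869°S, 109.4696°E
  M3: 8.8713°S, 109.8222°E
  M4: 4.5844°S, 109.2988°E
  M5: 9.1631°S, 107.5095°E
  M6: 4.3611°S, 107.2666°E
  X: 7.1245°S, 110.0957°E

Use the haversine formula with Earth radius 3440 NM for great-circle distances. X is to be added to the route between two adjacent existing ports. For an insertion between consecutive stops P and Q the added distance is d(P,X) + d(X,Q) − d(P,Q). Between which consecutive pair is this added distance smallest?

Added distance for inserting X between each consecutive pair:
M1–M2: 73.7 NM
M2–M3: 5.1 NM
M3–M4: 6.6 NM
M4–M5: 61.4 NM
M5–M6: 144.6 NM
Smallest added distance is 5.1 NM, inserting between M2 and M3.

between M2 and M3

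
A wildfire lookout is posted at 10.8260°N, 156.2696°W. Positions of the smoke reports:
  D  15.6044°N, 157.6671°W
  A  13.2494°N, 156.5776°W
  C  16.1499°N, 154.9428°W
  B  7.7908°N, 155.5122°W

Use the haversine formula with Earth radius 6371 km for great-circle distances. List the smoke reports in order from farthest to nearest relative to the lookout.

Distance from the lookout at 10.8260°N, 156.2696°W to each:
C 16.1499°N, 154.9428°W: 609.1 km
D 15.6044°N, 157.6671°W: 552.4 km
B 7.7908°N, 155.5122°W: 347.6 km
A 13.2494°N, 156.5776°W: 271.5 km

C, D, B, A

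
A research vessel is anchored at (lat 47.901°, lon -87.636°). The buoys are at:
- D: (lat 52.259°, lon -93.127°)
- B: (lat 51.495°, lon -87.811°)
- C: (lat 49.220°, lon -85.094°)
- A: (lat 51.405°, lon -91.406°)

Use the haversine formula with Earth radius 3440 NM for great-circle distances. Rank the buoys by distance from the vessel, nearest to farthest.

Distances from the vessel:
C (lat 49.220°, lon -85.094°): 128.3 NM
B (lat 51.495°, lon -87.811°): 215.9 NM
A (lat 51.405°, lon -91.406°): 256.3 NM
D (lat 52.259°, lon -93.127°): 336.3 NM

C, B, A, D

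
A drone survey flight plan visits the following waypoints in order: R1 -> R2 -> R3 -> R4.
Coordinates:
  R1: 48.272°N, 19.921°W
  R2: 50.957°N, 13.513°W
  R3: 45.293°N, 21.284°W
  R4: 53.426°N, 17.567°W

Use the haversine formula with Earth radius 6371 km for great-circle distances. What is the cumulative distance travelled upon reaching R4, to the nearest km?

2346 km

Leg distances:
R1→R2: 549.5 km  (cumulative 549.5 km)
R2→R3: 853.1 km  (cumulative 1402.6 km)
R3→R4: 943.2 km  (cumulative 2345.8 km)
Cumulative distance at R4 ≈ 2346 km.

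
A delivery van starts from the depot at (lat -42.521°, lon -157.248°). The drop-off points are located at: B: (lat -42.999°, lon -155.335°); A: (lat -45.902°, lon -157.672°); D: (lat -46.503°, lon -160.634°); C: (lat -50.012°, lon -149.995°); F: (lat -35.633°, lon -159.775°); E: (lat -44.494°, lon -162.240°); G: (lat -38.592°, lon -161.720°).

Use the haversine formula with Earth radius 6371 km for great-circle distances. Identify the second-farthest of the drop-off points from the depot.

F

Distances from the depot ((lat -42.521°, lon -157.248°)):
C: 1001.3 km
F: 796.3 km
G: 577.4 km
D: 517.7 km
E: 458.4 km
A: 377.5 km
B: 165.0 km
The second-farthest is F at 796.3 km.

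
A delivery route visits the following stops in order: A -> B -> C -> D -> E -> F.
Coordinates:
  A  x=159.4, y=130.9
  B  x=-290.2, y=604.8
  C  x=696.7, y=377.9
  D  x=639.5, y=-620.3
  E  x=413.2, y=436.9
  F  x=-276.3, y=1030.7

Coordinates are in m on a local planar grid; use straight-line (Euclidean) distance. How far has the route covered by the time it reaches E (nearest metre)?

Leg distances:
A→B: 653.2 m  (cumulative 653.2 m)
B→C: 1012.6 m  (cumulative 1665.9 m)
C→D: 999.8 m  (cumulative 2665.7 m)
D→E: 1081.1 m  (cumulative 3746.9 m)
Cumulative distance at E ≈ 3747 m.

3747 m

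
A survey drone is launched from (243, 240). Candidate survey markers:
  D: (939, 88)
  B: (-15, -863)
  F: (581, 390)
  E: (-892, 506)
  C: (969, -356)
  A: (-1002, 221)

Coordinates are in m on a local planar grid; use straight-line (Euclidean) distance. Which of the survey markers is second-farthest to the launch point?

E

Distances from the launch point ((243, 240)):
A: 1245.1 m
E: 1165.8 m
B: 1132.8 m
C: 939.3 m
D: 712.4 m
F: 369.8 m
The second-farthest is E at 1165.8 m.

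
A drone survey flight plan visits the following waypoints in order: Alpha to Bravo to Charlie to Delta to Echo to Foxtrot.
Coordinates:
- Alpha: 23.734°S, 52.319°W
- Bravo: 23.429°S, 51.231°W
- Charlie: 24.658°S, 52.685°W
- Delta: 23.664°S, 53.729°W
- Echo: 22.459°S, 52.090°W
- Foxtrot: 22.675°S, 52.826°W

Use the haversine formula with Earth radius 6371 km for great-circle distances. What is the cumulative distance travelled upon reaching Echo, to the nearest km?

685 km

Leg distances:
Alpha→Bravo: 115.9 km  (cumulative 115.9 km)
Bravo→Charlie: 201.2 km  (cumulative 317.1 km)
Charlie→Delta: 153.1 km  (cumulative 470.2 km)
Delta→Echo: 214.6 km  (cumulative 684.9 km)
Cumulative distance at Echo ≈ 685 km.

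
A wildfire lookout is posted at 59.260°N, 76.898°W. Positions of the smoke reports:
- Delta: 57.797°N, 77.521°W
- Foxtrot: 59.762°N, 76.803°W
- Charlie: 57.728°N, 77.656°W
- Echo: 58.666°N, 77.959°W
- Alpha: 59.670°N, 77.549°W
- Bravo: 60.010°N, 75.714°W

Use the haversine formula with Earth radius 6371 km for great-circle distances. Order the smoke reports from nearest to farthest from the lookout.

Distance from the lookout at 59.260°N, 76.898°W to each:
Foxtrot 59.762°N, 76.803°W: 56.1 km
Alpha 59.670°N, 77.549°W: 58.6 km
Echo 58.666°N, 77.959°W: 89.8 km
Bravo 60.010°N, 75.714°W: 106.7 km
Delta 57.797°N, 77.521°W: 166.6 km
Charlie 57.728°N, 77.656°W: 175.9 km

Foxtrot, Alpha, Echo, Bravo, Delta, Charlie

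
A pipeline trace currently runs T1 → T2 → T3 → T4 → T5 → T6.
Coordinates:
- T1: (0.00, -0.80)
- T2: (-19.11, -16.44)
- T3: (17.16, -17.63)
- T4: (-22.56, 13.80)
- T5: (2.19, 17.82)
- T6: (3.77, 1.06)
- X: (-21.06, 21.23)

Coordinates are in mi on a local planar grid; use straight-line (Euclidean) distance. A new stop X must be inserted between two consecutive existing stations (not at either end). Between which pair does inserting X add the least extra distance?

between T4 and T5

Added distance for inserting X between each consecutive pair:
T1–T2: 43.5 mi
T2–T3: 55.9 mi
T3–T4: 11.4 mi
T4–T5: 6.0 mi
T5–T6: 38.7 mi
Smallest added distance is 6.0 mi, inserting between T4 and T5.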